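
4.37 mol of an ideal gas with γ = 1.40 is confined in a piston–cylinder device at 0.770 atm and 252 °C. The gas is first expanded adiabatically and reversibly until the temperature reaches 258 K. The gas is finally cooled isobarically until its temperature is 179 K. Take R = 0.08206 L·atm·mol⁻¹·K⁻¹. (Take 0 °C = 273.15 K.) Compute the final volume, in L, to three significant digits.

V₃ ≈ 1.00e+03 L

Convert: T₁ = 525.1 K.
From PV = nRT: V₁ = nRT₁/P₁ = 244.6 L.
Reversible adiabatic, γ = 1.40: P₂ = P₁·(T₂/T₁)^(γ/(γ−1)) = 0.06400 atm; V₂ = V₁·(T₁/T₂)^(1/(γ−1)) = 1446 L.
P constant ⇒ V ∝ T: P₃ = P₂; V₃ = V₂·(T₃/T₂) = 1003 L.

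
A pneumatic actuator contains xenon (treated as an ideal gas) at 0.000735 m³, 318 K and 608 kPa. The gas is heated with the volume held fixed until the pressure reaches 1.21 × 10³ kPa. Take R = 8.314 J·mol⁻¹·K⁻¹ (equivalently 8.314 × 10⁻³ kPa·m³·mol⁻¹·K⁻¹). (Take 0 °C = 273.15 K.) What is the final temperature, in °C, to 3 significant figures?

V constant ⇒ P ∝ T: V₂ = V₁; T₂ = T₁·(P₂/P₁) = 632.9 K.

T₂ ≈ 360 °C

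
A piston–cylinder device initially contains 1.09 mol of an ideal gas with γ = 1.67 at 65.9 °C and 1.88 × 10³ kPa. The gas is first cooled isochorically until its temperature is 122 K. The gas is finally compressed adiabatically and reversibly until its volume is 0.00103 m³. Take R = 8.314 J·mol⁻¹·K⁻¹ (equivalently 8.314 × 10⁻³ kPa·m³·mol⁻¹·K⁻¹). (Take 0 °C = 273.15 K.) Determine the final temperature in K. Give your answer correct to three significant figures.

T₃ ≈ 166 K

Convert: T₁ = 339.0 K.
From PV = nRT: V₁ = nRT₁/P₁ = 0.001634 m³.
V constant ⇒ P ∝ T: V₂ = V₁; P₂ = P₁·(T₂/T₁) = 676.5 kPa.
Reversible adiabatic, γ = 1.67: T₃ = T₂·(V₂/V₃)^(γ−1) = 166.2 K; P₃ = P₂·(V₂/V₃)^γ = 1463 kPa.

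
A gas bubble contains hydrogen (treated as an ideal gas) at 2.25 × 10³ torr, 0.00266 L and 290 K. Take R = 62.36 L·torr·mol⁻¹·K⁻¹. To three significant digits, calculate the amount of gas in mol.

PV = nRT ⇒ n = PV/(RT) = (2.25e+03 × 0.00266) / (62.36 × 290)

n ≈ 0.000331 mol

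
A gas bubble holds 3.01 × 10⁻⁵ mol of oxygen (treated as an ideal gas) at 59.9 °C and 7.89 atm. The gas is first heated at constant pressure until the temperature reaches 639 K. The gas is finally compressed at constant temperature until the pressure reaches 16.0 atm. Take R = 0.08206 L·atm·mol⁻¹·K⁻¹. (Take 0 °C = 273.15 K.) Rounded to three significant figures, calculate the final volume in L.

Convert: T₁ = 333.0 K.
From PV = nRT: V₁ = nRT₁/P₁ = 0.0001043 L.
Isobaric, so V/T is constant: P₂ = P₁; V₂ = V₁·(T₂/T₁) = 0.0002000 L.
Isothermal, so P V is constant: T₃ = T₂; V₃ = V₂·(P₂/P₃) = 9.865e-05 L.

V₃ ≈ 9.86e-05 L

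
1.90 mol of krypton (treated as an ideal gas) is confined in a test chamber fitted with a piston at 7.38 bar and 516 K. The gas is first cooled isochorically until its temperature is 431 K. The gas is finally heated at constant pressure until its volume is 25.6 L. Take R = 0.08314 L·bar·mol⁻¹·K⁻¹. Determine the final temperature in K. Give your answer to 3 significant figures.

From PV = nRT: V₁ = nRT₁/P₁ = 11.04 L.
Isochoric, so P/T is constant: V₂ = V₁; P₂ = P₁·(T₂/T₁) = 6.164 bar.
P constant ⇒ V ∝ T: P₃ = P₂; T₃ = T₂·(V₃/V₂) = 999.0 K.

T₃ ≈ 999 K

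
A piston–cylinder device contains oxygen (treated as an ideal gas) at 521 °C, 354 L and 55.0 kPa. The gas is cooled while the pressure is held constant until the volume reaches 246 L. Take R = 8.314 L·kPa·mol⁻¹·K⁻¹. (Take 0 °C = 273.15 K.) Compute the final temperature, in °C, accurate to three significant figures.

T₂ ≈ 279 °C

Convert: T₁ = 794.1 K.
Isobaric, so V/T is constant: P₂ = P₁; T₂ = T₁·(V₂/V₁) = 551.9 K.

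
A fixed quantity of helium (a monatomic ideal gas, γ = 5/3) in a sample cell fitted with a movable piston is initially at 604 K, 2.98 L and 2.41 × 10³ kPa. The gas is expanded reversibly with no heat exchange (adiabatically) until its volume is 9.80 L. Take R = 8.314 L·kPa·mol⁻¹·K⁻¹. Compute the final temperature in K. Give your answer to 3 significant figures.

Adiabatic (γ = 5/3), T V^(γ−1) and P V^γ constant: T₂ = T₁·(V₁/V₂)^(γ−1) = 273.1 K; P₂ = P₁·(V₁/V₂)^γ = 331.4 kPa.

T₂ ≈ 273 K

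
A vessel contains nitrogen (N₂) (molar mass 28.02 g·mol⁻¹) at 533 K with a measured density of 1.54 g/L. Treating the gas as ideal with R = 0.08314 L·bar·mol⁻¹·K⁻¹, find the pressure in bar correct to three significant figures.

P ≈ 2.44 bar

ρ = PM/(RT) ⇒ P = ρRT/M = (1.54 × 0.08314 × 533.0) / 28.02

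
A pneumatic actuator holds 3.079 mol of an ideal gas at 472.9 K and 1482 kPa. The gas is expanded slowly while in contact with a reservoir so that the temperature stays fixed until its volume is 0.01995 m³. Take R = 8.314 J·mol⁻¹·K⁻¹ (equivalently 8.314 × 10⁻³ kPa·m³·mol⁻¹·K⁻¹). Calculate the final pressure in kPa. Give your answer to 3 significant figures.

From PV = nRT: V₁ = nRT₁/P₁ = 0.008168 m³.
Isothermal, so P V is constant: T₂ = T₁; P₂ = P₁·(V₁/V₂) = 606.8 kPa.

P₂ ≈ 607 kPa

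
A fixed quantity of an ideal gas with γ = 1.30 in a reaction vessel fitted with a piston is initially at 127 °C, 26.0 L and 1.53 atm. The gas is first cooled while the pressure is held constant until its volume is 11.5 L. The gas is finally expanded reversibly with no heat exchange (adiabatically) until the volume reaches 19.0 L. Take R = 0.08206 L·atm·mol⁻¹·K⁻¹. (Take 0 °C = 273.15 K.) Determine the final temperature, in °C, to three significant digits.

Convert: T₁ = 400.1 K.
Isobaric, so V/T is constant: P₂ = P₁; T₂ = T₁·(V₂/V₁) = 177.0 K.
Reversible adiabatic, γ = 1.30: T₃ = T₂·(V₂/V₃)^(γ−1) = 152.2 K; P₃ = P₂·(V₂/V₃)^γ = 0.7966 atm.

T₃ ≈ -121 °C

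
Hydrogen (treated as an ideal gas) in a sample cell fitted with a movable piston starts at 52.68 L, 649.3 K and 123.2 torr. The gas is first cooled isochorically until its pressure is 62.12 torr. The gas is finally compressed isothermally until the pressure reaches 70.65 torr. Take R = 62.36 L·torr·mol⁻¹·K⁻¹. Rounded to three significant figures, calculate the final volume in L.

Isochoric, so P/T is constant: V₂ = V₁; T₂ = T₁·(P₂/P₁) = 327.4 K.
Isothermal, so P V is constant: T₃ = T₂; V₃ = V₂·(P₂/P₃) = 46.32 L.

V₃ ≈ 46.3 L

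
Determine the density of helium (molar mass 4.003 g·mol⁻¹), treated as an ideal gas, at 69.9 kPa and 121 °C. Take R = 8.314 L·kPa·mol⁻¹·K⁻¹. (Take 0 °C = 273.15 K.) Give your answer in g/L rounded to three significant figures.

ρ ≈ 0.0854 g/L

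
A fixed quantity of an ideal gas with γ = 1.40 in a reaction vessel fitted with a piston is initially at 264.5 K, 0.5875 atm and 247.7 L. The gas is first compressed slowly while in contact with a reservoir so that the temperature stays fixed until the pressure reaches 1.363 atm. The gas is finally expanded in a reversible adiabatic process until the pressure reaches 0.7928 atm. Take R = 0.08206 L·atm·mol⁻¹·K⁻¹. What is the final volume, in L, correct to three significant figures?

Isothermal, so P V is constant: T₂ = T₁; V₂ = V₁·(P₁/P₂) = 106.8 L.
Adiabatic (γ = 1.40), T V^(γ−1) and P V^γ constant: T₃ = T₂·(P₃/P₂)^((γ−1)/γ) = 226.6 K; V₃ = V₂·(P₂/P₃)^(1/γ) = 157.2 L.

V₃ ≈ 157 L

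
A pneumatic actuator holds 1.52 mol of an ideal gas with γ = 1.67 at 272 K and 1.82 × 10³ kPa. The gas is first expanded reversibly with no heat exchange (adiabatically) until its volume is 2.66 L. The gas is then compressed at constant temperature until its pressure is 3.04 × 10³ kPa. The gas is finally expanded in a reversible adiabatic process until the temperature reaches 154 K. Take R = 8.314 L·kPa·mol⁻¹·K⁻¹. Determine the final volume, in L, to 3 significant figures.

V₄ ≈ 1.49 L

From PV = nRT: V₁ = nRT₁/P₁ = 1.889 L.
Adiabatic (γ = 1.67), T V^(γ−1) and P V^γ constant: T₂ = T₁·(V₁/V₂)^(γ−1) = 216.2 K; P₂ = P₁·(V₁/V₂)^γ = 1027 kPa.
T constant ⇒ Boyle's law P V = const: T₃ = T₂; V₃ = V₂·(P₂/P₃) = 0.8989 L.
Reversible adiabatic, γ = 1.67: P₄ = P₃·(T₄/T₃)^(γ/(γ−1)) = 1305 kPa; V₄ = V₃·(T₃/T₄)^(1/(γ−1)) = 1.492 L.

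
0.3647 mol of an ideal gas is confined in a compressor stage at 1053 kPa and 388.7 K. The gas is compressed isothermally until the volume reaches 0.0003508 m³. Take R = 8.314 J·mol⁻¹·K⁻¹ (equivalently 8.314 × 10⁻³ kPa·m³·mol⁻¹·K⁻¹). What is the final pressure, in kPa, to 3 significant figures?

P₂ ≈ 3.36e+03 kPa

From PV = nRT: V₁ = nRT₁/P₁ = 0.001119 m³.
T constant ⇒ Boyle's law P V = const: T₂ = T₁; P₂ = P₁·(V₁/V₂) = 3360 kPa.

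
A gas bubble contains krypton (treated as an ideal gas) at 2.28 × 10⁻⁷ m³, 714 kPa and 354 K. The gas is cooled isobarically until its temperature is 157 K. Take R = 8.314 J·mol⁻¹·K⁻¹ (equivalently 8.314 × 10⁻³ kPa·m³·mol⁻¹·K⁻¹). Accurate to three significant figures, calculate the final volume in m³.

P constant ⇒ V ∝ T: P₂ = P₁; V₂ = V₁·(T₂/T₁) = 1.011e-07 m³.

V₂ ≈ 1.01e-07 m³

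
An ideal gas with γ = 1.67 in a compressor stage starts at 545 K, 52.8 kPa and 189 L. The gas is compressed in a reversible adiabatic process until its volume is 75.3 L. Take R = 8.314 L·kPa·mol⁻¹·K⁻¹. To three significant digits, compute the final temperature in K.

Reversible adiabatic, γ = 1.67: T₂ = T₁·(V₁/V₂)^(γ−1) = 1010 K; P₂ = P₁·(V₁/V₂)^γ = 245.5 kPa.

T₂ ≈ 1.01e+03 K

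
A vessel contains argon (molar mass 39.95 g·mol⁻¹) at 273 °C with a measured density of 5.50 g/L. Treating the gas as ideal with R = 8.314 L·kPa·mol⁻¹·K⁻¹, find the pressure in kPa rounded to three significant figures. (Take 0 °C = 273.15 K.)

P ≈ 625 kPa

ρ = PM/(RT) ⇒ P = ρRT/M = (5.50 × 8.314 × 546.1) / 39.95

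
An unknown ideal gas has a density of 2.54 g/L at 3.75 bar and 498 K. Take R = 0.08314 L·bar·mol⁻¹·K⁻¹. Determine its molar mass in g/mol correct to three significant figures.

M ≈ 28.0 g/mol

ρ = PM/(RT) ⇒ M = ρRT/P = (2.54 × 0.08314 × 498.0) / 3.75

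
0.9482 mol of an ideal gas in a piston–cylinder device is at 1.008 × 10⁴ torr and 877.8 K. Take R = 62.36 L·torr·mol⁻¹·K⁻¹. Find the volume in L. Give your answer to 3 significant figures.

V ≈ 5.15 L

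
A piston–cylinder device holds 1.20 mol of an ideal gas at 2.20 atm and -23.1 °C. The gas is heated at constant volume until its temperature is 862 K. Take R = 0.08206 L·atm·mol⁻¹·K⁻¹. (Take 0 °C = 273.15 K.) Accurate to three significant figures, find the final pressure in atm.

P₂ ≈ 7.58 atm

Convert: T₁ = 250.0 K.
From PV = nRT: V₁ = nRT₁/P₁ = 11.19 L.
Isochoric, so P/T is constant: V₂ = V₁; P₂ = P₁·(T₂/T₁) = 7.584 atm.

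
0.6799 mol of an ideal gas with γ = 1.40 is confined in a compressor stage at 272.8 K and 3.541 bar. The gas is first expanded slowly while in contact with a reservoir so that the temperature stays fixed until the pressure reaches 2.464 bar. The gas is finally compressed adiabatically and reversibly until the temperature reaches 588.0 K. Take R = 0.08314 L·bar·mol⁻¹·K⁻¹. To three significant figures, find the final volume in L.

From PV = nRT: V₁ = nRT₁/P₁ = 4.355 L.
Isothermal, so P V is constant: T₂ = T₁; V₂ = V₁·(P₁/P₂) = 6.258 L.
Adiabatic (γ = 1.40), T V^(γ−1) and P V^γ constant: P₃ = P₂·(T₃/T₂)^(γ/(γ−1)) = 36.22 bar; V₃ = V₂·(T₂/T₃)^(1/(γ−1)) = 0.9175 L.

V₃ ≈ 0.918 L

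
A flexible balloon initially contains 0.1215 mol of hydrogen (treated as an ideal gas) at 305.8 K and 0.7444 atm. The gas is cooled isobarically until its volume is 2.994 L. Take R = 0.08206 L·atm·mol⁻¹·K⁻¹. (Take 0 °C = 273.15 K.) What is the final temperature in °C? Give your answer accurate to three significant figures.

T₂ ≈ -49.6 °C

From PV = nRT: V₁ = nRT₁/P₁ = 4.096 L.
Isobaric, so V/T is constant: P₂ = P₁; T₂ = T₁·(V₂/V₁) = 223.5 K.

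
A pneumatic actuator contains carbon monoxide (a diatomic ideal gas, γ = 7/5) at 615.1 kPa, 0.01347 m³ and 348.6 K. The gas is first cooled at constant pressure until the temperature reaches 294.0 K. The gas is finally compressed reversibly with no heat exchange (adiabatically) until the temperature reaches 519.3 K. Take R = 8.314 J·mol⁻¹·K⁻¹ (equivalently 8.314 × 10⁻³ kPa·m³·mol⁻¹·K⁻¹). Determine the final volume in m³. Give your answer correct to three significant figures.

Isobaric, so V/T is constant: P₂ = P₁; V₂ = V₁·(T₂/T₁) = 0.01136 m³.
Reversible adiabatic, γ = 7/5: P₃ = P₂·(T₃/T₂)^(γ/(γ−1)) = 4505 kPa; V₃ = V₂·(T₂/T₃)^(1/(γ−1)) = 0.002740 m³.

V₃ ≈ 0.00274 m³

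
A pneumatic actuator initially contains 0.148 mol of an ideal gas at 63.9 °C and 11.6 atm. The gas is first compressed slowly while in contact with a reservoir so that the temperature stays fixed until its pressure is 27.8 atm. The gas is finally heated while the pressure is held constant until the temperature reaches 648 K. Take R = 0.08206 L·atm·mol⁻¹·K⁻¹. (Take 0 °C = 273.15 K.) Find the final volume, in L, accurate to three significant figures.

V₃ ≈ 0.283 L

Convert: T₁ = 337.0 K.
From PV = nRT: V₁ = nRT₁/P₁ = 0.3529 L.
T constant ⇒ Boyle's law P V = const: T₂ = T₁; V₂ = V₁·(P₁/P₂) = 0.1472 L.
Isobaric, so V/T is constant: P₃ = P₂; V₃ = V₂·(T₃/T₂) = 0.2831 L.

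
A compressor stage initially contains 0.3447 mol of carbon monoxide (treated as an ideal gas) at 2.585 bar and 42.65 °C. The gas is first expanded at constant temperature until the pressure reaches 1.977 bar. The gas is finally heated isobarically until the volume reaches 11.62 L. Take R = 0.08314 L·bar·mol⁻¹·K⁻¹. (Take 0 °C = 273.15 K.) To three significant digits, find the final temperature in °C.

Convert: T₁ = 315.8 K.
From PV = nRT: V₁ = nRT₁/P₁ = 3.501 L.
Isothermal, so P V is constant: T₂ = T₁; V₂ = V₁·(P₁/P₂) = 4.578 L.
P constant ⇒ V ∝ T: P₃ = P₂; T₃ = T₂·(V₃/V₂) = 801.6 K.

T₃ ≈ 528 °C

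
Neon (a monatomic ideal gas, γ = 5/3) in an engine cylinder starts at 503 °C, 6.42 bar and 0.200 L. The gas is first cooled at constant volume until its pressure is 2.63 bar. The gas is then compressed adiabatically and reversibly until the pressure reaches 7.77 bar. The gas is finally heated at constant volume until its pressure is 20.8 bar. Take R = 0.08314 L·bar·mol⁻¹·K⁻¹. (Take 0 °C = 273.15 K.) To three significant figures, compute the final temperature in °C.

T₄ ≈ 1.04e+03 °C

Convert: T₁ = 776.1 K.
Isochoric, so P/T is constant: V₂ = V₁; T₂ = T₁·(P₂/P₁) = 318.0 K.
Reversible adiabatic, γ = 5/3: T₃ = T₂·(P₃/P₂)^((γ−1)/γ) = 490.4 K; V₃ = V₂·(P₂/P₃)^(1/γ) = 0.1044 L.
Isochoric, so P/T is constant: V₄ = V₃; T₄ = T₃·(P₄/P₃) = 1313 K.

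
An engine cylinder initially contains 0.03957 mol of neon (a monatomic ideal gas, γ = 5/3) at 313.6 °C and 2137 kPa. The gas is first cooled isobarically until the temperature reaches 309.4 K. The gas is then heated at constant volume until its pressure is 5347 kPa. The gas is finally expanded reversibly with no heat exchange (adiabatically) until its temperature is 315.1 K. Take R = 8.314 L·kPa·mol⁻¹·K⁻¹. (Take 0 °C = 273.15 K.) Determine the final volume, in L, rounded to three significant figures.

V₄ ≈ 0.183 L

Convert: T₁ = 586.8 K.
From PV = nRT: V₁ = nRT₁/P₁ = 0.09033 L.
Isobaric, so V/T is constant: P₂ = P₁; V₂ = V₁·(T₂/T₁) = 0.04763 L.
V constant ⇒ P ∝ T: V₃ = V₂; T₃ = T₂·(P₃/P₂) = 774.2 K.
Reversible adiabatic, γ = 5/3: P₄ = P₃·(T₄/T₃)^(γ/(γ−1)) = 565.2 kPa; V₄ = V₃·(T₃/T₄)^(1/(γ−1)) = 0.1834 L.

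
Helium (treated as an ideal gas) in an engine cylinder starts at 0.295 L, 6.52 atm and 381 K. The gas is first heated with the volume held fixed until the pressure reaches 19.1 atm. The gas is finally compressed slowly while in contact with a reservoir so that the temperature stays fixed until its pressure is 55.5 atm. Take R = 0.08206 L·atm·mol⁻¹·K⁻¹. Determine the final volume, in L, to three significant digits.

V₃ ≈ 0.102 L

V constant ⇒ P ∝ T: V₂ = V₁; T₂ = T₁·(P₂/P₁) = 1116 K.
T constant ⇒ Boyle's law P V = const: T₃ = T₂; V₃ = V₂·(P₂/P₃) = 0.1015 L.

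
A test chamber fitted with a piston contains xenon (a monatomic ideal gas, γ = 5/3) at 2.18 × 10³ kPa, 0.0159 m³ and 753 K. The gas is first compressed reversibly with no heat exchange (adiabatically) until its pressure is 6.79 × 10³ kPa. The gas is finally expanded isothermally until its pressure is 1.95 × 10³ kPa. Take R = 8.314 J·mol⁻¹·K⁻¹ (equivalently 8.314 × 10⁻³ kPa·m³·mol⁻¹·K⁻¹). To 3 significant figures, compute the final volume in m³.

Adiabatic (γ = 5/3), T V^(γ−1) and P V^γ constant: T₂ = T₁·(P₂/P₁)^((γ−1)/γ) = 1186 K; V₂ = V₁·(P₁/P₂)^(1/γ) = 0.008042 m³.
Isothermal, so P V is constant: T₃ = T₂; V₃ = V₂·(P₂/P₃) = 0.02800 m³.

V₃ ≈ 0.0280 m³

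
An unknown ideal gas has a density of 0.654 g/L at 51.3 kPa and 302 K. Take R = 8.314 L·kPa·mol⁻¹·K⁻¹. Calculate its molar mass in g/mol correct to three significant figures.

ρ = PM/(RT) ⇒ M = ρRT/P = (0.654 × 8.314 × 302.0) / 51.3

M ≈ 32.0 g/mol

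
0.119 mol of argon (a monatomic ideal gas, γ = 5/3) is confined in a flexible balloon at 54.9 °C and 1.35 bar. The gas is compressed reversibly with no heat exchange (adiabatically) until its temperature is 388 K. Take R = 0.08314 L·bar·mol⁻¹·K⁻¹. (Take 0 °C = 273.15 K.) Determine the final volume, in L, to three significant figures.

V₂ ≈ 1.87 L

Convert: T₁ = 328.0 K.
From PV = nRT: V₁ = nRT₁/P₁ = 2.404 L.
Reversible adiabatic, γ = 5/3: P₂ = P₁·(T₂/T₁)^(γ/(γ−1)) = 2.054 bar; V₂ = V₁·(T₁/T₂)^(1/(γ−1)) = 1.869 L.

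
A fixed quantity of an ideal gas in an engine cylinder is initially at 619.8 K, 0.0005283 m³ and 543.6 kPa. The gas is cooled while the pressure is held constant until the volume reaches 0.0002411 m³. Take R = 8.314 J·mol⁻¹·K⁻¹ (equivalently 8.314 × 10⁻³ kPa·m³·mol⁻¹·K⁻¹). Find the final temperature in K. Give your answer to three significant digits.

T₂ ≈ 283 K

Isobaric, so V/T is constant: P₂ = P₁; T₂ = T₁·(V₂/V₁) = 282.9 K.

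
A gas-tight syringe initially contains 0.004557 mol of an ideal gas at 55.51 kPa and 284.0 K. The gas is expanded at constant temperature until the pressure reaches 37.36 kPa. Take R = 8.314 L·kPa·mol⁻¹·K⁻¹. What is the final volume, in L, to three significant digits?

V₂ ≈ 0.288 L

From PV = nRT: V₁ = nRT₁/P₁ = 0.1938 L.
T constant ⇒ Boyle's law P V = const: T₂ = T₁; V₂ = V₁·(P₁/P₂) = 0.2880 L.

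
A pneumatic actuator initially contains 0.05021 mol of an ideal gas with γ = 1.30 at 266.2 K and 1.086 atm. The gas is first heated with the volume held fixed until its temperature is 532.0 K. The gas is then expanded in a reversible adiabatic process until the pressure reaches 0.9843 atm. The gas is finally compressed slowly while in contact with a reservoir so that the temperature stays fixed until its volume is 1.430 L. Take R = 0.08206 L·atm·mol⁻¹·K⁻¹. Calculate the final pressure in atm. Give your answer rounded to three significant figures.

From PV = nRT: V₁ = nRT₁/P₁ = 1.010 L.
Isochoric, so P/T is constant: V₂ = V₁; P₂ = P₁·(T₂/T₁) = 2.170 atm.
Adiabatic (γ = 1.30), T V^(γ−1) and P V^γ constant: T₃ = T₂·(P₃/P₂)^((γ−1)/γ) = 443.3 K; V₃ = V₂·(P₂/P₃)^(1/γ) = 1.855 L.
T constant ⇒ Boyle's law P V = const: T₄ = T₃; P₄ = P₃·(V₃/V₄) = 1.277 atm.

P₄ ≈ 1.28 atm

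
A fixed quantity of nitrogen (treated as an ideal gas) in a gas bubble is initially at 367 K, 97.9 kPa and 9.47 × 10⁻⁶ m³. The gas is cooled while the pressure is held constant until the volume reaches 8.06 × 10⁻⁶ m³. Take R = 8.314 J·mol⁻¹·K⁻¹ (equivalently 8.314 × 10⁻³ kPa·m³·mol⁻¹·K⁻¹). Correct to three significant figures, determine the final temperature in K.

P constant ⇒ V ∝ T: P₂ = P₁; T₂ = T₁·(V₂/V₁) = 312.4 K.

T₂ ≈ 312 K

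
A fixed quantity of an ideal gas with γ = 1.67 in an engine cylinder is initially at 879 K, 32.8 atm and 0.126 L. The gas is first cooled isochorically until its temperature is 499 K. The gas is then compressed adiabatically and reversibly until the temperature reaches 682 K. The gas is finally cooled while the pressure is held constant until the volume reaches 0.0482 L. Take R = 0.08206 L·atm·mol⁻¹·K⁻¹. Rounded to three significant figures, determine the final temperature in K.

V constant ⇒ P ∝ T: V₂ = V₁; P₂ = P₁·(T₂/T₁) = 18.62 atm.
Reversible adiabatic, γ = 1.67: P₃ = P₂·(T₃/T₂)^(γ/(γ−1)) = 40.57 atm; V₃ = V₂·(T₂/T₃)^(1/(γ−1)) = 0.07904 L.
P constant ⇒ V ∝ T: P₄ = P₃; T₄ = T₃·(V₄/V₃) = 415.9 K.

T₄ ≈ 416 K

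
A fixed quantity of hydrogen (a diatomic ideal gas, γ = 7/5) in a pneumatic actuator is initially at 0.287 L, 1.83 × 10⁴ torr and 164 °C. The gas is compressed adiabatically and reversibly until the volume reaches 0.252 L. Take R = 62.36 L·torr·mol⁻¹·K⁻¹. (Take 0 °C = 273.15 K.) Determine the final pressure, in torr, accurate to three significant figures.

P₂ ≈ 2.20e+04 torr

Convert: T₁ = 437.1 K.
Reversible adiabatic, γ = 7/5: T₂ = T₁·(V₁/V₂)^(γ−1) = 460.5 K; P₂ = P₁·(V₁/V₂)^γ = 2.195e+04 torr.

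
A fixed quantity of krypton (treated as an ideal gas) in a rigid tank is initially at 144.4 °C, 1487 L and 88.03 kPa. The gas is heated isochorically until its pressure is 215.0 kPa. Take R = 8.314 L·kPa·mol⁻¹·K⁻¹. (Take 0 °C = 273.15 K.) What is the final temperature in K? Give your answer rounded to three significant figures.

Convert: T₁ = 417.5 K.
Isochoric, so P/T is constant: V₂ = V₁; T₂ = T₁·(P₂/P₁) = 1020 K.

T₂ ≈ 1.02e+03 K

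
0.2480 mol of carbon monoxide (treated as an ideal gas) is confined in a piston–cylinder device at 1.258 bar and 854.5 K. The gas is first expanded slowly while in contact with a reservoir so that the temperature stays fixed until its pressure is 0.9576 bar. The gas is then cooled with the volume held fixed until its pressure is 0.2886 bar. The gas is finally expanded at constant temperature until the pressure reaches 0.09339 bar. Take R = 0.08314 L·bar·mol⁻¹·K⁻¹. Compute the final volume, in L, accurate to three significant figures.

From PV = nRT: V₁ = nRT₁/P₁ = 14.01 L.
Isothermal, so P V is constant: T₂ = T₁; V₂ = V₁·(P₁/P₂) = 18.40 L.
Isochoric, so P/T is constant: V₃ = V₂; T₃ = T₂·(P₃/P₂) = 257.5 K.
Isothermal, so P V is constant: T₄ = T₃; V₄ = V₃·(P₃/P₄) = 56.86 L.

V₄ ≈ 56.9 L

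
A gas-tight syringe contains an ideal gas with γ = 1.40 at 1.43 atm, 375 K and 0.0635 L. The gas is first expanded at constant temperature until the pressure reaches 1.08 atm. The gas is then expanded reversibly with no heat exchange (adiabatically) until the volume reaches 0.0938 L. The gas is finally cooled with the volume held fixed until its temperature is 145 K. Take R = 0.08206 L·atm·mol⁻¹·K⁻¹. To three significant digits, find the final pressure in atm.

Isothermal, so P V is constant: T₂ = T₁; V₂ = V₁·(P₁/P₂) = 0.08408 L.
Reversible adiabatic, γ = 1.40: T₃ = T₂·(V₂/V₃)^(γ−1) = 358.9 K; P₃ = P₂·(V₂/V₃)^γ = 0.9266 atm.
V constant ⇒ P ∝ T: V₄ = V₃; P₄ = P₃·(T₄/T₃) = 0.3743 atm.

P₄ ≈ 0.374 atm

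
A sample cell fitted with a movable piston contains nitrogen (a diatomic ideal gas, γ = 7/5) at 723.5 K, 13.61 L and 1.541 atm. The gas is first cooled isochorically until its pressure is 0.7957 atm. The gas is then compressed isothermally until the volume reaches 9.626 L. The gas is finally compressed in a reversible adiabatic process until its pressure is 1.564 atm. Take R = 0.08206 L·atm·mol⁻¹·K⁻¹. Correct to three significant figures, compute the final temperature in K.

T₄ ≈ 410 K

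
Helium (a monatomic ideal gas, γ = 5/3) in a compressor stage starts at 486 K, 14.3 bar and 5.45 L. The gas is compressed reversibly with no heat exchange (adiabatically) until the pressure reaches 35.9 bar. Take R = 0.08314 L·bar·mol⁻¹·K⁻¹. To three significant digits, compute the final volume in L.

Adiabatic (γ = 5/3), T V^(γ−1) and P V^γ constant: T₂ = T₁·(P₂/P₁)^((γ−1)/γ) = 702.3 K; V₂ = V₁·(P₁/P₂)^(1/γ) = 3.137 L.

V₂ ≈ 3.14 L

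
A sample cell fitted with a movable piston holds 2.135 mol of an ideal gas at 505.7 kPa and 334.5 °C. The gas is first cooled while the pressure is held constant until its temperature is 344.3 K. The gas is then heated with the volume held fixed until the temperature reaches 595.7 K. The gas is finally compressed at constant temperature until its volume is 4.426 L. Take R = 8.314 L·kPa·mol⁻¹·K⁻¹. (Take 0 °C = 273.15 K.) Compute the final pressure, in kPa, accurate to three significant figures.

P₄ ≈ 2.39e+03 kPa

Convert: T₁ = 607.6 K.
From PV = nRT: V₁ = nRT₁/P₁ = 21.33 L.
P constant ⇒ V ∝ T: P₂ = P₁; V₂ = V₁·(T₂/T₁) = 12.09 L.
Isochoric, so P/T is constant: V₃ = V₂; P₃ = P₂·(T₃/T₂) = 875.0 kPa.
T constant ⇒ Boyle's law P V = const: T₄ = T₃; P₄ = P₃·(V₃/V₄) = 2389 kPa.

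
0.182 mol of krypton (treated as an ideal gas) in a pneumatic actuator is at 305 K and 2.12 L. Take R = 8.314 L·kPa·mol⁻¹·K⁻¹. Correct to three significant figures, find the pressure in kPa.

PV = nRT ⇒ P = nRT/V = (0.182 × 8.314 × 305) / 2.12

P ≈ 218 kPa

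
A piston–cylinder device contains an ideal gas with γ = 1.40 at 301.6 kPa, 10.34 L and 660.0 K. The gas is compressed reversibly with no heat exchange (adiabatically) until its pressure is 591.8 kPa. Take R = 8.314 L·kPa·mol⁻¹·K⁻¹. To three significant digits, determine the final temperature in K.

T₂ ≈ 800 K

Reversible adiabatic, γ = 1.40: T₂ = T₁·(P₂/P₁)^((γ−1)/γ) = 800.2 K; V₂ = V₁·(P₁/P₂)^(1/γ) = 6.389 L.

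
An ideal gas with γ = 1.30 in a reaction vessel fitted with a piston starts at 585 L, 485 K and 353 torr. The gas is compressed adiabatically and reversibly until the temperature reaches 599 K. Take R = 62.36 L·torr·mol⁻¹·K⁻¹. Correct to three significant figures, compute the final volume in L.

V₂ ≈ 289 L

Reversible adiabatic, γ = 1.30: P₂ = P₁·(T₂/T₁)^(γ/(γ−1)) = 881.2 torr; V₂ = V₁·(T₁/T₂)^(1/(γ−1)) = 289.4 L.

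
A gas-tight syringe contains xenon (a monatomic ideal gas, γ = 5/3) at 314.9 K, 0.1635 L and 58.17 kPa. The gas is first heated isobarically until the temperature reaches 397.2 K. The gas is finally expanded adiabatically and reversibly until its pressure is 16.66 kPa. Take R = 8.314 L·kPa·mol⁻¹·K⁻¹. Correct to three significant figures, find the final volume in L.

Isobaric, so V/T is constant: P₂ = P₁; V₂ = V₁·(T₂/T₁) = 0.2062 L.
Reversible adiabatic, γ = 5/3: T₃ = T₂·(P₃/P₂)^((γ−1)/γ) = 240.9 K; V₃ = V₂·(P₂/P₃)^(1/γ) = 0.4367 L.

V₃ ≈ 0.437 L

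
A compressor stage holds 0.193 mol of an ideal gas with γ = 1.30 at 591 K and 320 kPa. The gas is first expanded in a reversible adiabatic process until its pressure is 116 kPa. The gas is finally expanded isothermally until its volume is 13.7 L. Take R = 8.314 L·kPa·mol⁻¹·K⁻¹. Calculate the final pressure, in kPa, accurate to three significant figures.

P₃ ≈ 54.8 kPa

From PV = nRT: V₁ = nRT₁/P₁ = 2.963 L.
Reversible adiabatic, γ = 1.30: T₂ = T₁·(P₂/P₁)^((γ−1)/γ) = 467.6 K; V₂ = V₁·(P₁/P₂)^(1/γ) = 6.468 L.
T constant ⇒ Boyle's law P V = const: T₃ = T₂; P₃ = P₂·(V₂/V₃) = 54.77 kPa.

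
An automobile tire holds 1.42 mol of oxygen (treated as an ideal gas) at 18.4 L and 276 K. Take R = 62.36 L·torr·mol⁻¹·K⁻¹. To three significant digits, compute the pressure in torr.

P ≈ 1.33e+03 torr

PV = nRT ⇒ P = nRT/V = (1.42 × 62.36 × 276) / 18.4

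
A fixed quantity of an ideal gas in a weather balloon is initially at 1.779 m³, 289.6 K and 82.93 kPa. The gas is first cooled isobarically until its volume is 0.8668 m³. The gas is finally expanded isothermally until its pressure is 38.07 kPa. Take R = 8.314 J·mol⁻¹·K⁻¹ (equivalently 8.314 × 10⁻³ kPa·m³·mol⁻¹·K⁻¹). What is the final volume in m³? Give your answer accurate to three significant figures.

Isobaric, so V/T is constant: P₂ = P₁; T₂ = T₁·(V₂/V₁) = 141.1 K.
Isothermal, so P V is constant: T₃ = T₂; V₃ = V₂·(P₂/P₃) = 1.888 m³.

V₃ ≈ 1.89 m³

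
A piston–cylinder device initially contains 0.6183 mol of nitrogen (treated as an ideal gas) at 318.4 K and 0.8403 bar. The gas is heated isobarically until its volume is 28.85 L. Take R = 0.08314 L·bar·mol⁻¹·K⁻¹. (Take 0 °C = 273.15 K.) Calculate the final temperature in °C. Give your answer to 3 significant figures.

T₂ ≈ 198 °C

From PV = nRT: V₁ = nRT₁/P₁ = 19.48 L.
P constant ⇒ V ∝ T: P₂ = P₁; T₂ = T₁·(V₂/V₁) = 471.6 K.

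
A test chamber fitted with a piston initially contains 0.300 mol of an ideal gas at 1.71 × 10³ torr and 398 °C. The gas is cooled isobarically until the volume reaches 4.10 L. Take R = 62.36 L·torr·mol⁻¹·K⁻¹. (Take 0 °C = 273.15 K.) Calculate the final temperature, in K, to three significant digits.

Convert: T₁ = 671.1 K.
From PV = nRT: V₁ = nRT₁/P₁ = 7.343 L.
Isobaric, so V/T is constant: P₂ = P₁; T₂ = T₁·(V₂/V₁) = 374.8 K.

T₂ ≈ 375 K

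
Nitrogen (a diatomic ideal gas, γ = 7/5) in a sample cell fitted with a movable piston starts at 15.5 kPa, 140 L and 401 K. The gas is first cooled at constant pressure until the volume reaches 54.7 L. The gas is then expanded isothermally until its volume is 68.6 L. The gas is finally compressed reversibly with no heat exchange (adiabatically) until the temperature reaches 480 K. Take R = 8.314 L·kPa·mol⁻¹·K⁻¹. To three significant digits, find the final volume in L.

P constant ⇒ V ∝ T: P₂ = P₁; T₂ = T₁·(V₂/V₁) = 156.7 K.
Isothermal, so P V is constant: T₃ = T₂; P₃ = P₂·(V₂/V₃) = 12.36 kPa.
Adiabatic (γ = 7/5), T V^(γ−1) and P V^γ constant: P₄ = P₃·(T₄/T₃)^(γ/(γ−1)) = 622.1 kPa; V₄ = V₃·(T₃/T₄)^(1/(γ−1)) = 4.176 L.

V₄ ≈ 4.18 L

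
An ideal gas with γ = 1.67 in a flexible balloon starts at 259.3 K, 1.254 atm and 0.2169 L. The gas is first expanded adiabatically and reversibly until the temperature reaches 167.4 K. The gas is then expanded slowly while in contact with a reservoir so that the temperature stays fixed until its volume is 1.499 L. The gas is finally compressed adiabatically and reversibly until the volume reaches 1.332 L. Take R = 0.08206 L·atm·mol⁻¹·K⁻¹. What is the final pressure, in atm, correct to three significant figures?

Adiabatic (γ = 1.67), T V^(γ−1) and P V^γ constant: P₂ = P₁·(T₂/T₁)^(γ/(γ−1)) = 0.4213 atm; V₂ = V₁·(T₁/T₂)^(1/(γ−1)) = 0.4168 L.
Isothermal, so P V is constant: T₃ = T₂; P₃ = P₂·(V₂/V₃) = 0.1171 atm.
Adiabatic (γ = 1.67), T V^(γ−1) and P V^γ constant: T₄ = T₃·(V₃/V₄)^(γ−1) = 181.2 K; P₄ = P₃·(V₃/V₄)^γ = 0.1427 atm.

P₄ ≈ 0.143 atm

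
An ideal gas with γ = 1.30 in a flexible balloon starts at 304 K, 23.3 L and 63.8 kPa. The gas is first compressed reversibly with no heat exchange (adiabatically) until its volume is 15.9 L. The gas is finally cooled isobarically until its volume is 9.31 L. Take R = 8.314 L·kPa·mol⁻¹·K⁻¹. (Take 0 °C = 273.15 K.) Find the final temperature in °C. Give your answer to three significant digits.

Reversible adiabatic, γ = 1.30: T₂ = T₁·(V₁/V₂)^(γ−1) = 340.9 K; P₂ = P₁·(V₁/V₂)^γ = 104.8 kPa.
P constant ⇒ V ∝ T: P₃ = P₂; T₃ = T₂·(V₃/V₂) = 199.6 K.

T₃ ≈ -73.5 °C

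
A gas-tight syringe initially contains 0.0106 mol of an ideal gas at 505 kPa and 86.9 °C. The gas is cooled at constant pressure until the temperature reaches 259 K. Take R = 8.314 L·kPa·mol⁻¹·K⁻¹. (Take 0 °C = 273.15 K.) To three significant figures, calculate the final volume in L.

Convert: T₁ = 360.0 K.
From PV = nRT: V₁ = nRT₁/P₁ = 0.06283 L.
Isobaric, so V/T is constant: P₂ = P₁; V₂ = V₁·(T₂/T₁) = 0.04520 L.

V₂ ≈ 0.0452 L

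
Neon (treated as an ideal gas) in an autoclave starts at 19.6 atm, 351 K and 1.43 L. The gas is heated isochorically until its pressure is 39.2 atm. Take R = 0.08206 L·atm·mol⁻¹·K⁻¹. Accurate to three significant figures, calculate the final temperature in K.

T₂ ≈ 702 K

Isochoric, so P/T is constant: V₂ = V₁; T₂ = T₁·(P₂/P₁) = 702.0 K.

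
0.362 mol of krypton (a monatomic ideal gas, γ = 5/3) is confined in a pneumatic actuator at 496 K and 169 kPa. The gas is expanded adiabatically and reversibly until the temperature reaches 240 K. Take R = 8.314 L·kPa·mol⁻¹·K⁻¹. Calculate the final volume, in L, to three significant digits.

V₂ ≈ 26.2 L

From PV = nRT: V₁ = nRT₁/P₁ = 8.833 L.
Reversible adiabatic, γ = 5/3: P₂ = P₁·(T₂/T₁)^(γ/(γ−1)) = 27.52 kPa; V₂ = V₁·(T₁/T₂)^(1/(γ−1)) = 26.24 L.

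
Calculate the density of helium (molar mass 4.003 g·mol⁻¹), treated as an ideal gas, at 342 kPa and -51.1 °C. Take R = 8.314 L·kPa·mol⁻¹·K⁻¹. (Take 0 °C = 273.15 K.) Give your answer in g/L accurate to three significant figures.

ρ = PM/(RT) = (342 × 4.003) / (8.314 × 222.0)

ρ ≈ 0.742 g/L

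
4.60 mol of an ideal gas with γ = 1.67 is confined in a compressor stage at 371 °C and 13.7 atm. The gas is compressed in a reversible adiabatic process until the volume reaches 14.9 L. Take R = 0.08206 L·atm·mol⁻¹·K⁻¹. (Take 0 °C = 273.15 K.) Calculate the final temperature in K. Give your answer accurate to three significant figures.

T₂ ≈ 724 K

Convert: T₁ = 644.1 K.
From PV = nRT: V₁ = nRT₁/P₁ = 17.75 L.
Reversible adiabatic, γ = 1.67: T₂ = T₁·(V₁/V₂)^(γ−1) = 724.2 K; P₂ = P₁·(V₁/V₂)^γ = 18.35 atm.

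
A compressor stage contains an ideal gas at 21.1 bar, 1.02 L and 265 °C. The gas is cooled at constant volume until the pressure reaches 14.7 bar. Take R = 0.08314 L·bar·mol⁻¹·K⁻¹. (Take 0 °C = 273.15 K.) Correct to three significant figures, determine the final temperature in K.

T₂ ≈ 375 K

Convert: T₁ = 538.1 K.
V constant ⇒ P ∝ T: V₂ = V₁; T₂ = T₁·(P₂/P₁) = 374.9 K.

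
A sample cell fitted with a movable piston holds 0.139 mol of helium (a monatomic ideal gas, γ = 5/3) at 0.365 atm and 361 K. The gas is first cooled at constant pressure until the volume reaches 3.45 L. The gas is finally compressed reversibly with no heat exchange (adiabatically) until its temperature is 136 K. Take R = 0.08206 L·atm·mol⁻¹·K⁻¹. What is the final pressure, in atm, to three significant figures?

From PV = nRT: V₁ = nRT₁/P₁ = 11.28 L.
P constant ⇒ V ∝ T: P₂ = P₁; T₂ = T₁·(V₂/V₁) = 110.4 K.
Reversible adiabatic, γ = 5/3: P₃ = P₂·(T₃/T₂)^(γ/(γ−1)) = 0.6148 atm; V₃ = V₂·(T₂/T₃)^(1/(γ−1)) = 2.523 L.

P₃ ≈ 0.615 atm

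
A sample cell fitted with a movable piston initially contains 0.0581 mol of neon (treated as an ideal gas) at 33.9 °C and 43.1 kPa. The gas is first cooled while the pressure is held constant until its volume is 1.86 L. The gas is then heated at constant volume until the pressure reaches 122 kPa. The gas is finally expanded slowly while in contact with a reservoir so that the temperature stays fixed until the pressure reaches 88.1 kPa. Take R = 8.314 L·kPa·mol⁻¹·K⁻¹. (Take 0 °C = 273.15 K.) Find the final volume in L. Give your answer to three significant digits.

Convert: T₁ = 307.0 K.
From PV = nRT: V₁ = nRT₁/P₁ = 3.441 L.
Isobaric, so V/T is constant: P₂ = P₁; T₂ = T₁·(V₂/V₁) = 166.0 K.
Isochoric, so P/T is constant: V₃ = V₂; T₃ = T₂·(P₃/P₂) = 469.8 K.
Isothermal, so P V is constant: T₄ = T₃; V₄ = V₃·(P₃/P₄) = 2.576 L.

V₄ ≈ 2.58 L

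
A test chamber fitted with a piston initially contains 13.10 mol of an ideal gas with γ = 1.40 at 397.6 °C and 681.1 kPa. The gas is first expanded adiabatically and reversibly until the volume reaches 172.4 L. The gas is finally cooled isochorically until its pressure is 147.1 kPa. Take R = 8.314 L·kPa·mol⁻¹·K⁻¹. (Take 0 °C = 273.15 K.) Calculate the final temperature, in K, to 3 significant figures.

Convert: T₁ = 670.8 K.
From PV = nRT: V₁ = nRT₁/P₁ = 107.3 L.
Adiabatic (γ = 1.40), T V^(γ−1) and P V^γ constant: T₂ = T₁·(V₁/V₂)^(γ−1) = 554.8 K; P₂ = P₁·(V₁/V₂)^γ = 350.5 kPa.
V constant ⇒ P ∝ T: V₃ = V₂; T₃ = T₂·(P₃/P₂) = 232.8 K.

T₃ ≈ 233 K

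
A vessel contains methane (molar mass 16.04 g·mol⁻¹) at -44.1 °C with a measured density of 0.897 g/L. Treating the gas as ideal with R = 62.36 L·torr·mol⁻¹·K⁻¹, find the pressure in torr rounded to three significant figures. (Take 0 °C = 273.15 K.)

ρ = PM/(RT) ⇒ P = ρRT/M = (0.897 × 62.36 × 229.0) / 16.04

P ≈ 799 torr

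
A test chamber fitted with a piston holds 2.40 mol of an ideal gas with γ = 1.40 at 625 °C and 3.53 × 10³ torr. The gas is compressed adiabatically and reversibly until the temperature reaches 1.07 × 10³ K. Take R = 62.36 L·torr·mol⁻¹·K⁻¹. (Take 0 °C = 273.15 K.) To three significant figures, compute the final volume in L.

Convert: T₁ = 898.1 K.
From PV = nRT: V₁ = nRT₁/P₁ = 38.08 L.
Reversible adiabatic, γ = 1.40: P₂ = P₁·(T₂/T₁)^(γ/(γ−1)) = 6515 torr; V₂ = V₁·(T₁/T₂)^(1/(γ−1)) = 24.58 L.

V₂ ≈ 24.6 L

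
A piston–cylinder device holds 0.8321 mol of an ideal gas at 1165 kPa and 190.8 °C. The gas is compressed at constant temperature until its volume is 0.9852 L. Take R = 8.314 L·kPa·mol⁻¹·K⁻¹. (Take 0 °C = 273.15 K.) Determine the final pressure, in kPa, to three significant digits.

Convert: T₁ = 463.9 K.
From PV = nRT: V₁ = nRT₁/P₁ = 2.755 L.
T constant ⇒ Boyle's law P V = const: T₂ = T₁; P₂ = P₁·(V₁/V₂) = 3258 kPa.

P₂ ≈ 3.26e+03 kPa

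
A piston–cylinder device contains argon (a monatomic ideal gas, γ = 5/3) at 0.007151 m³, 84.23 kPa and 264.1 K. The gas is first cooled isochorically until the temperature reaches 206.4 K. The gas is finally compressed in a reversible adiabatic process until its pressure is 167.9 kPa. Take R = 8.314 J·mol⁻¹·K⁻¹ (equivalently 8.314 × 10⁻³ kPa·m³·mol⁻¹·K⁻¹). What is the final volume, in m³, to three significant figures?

V constant ⇒ P ∝ T: V₂ = V₁; P₂ = P₁·(T₂/T₁) = 65.83 kPa.
Adiabatic (γ = 5/3), T V^(γ−1) and P V^γ constant: T₃ = T₂·(P₃/P₂)^((γ−1)/γ) = 300.2 K; V₃ = V₂·(P₂/P₃)^(1/γ) = 0.004077 m³.

V₃ ≈ 0.00408 m³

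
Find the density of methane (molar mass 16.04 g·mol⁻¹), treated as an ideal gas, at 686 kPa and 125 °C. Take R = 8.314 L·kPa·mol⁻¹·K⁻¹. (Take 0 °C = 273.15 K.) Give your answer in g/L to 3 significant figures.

ρ ≈ 3.32 g/L

ρ = PM/(RT) = (686 × 16.04) / (8.314 × 398.1)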